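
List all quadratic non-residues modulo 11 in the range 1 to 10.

Square k = 1,…,5 (k and 11−k give the same square):
1²=1, 2²=4, 3²=9, 4²≡5, 5²≡3 (mod 11).
The residues are {1, 3, 4, 5, 9}; the non-residues are the remaining 5 nonzero classes.

2, 6, 7, 8, 10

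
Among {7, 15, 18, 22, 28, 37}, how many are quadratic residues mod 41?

(7/41) = -1 → non-residue.
(15/41) = -1 → non-residue.
(18/41) = +1 → QR.
(22/41) = -1 → non-residue.
(28/41) = -1 → non-residue.
(37/41) = +1 → QR.
Total quadratic residues among the 6: 2.

2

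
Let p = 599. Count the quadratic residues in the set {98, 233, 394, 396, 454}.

(98/599) = +1 → QR.
(233/599) = +1 → QR.
(394/599) = -1 → non-residue.
(396/599) = -1 → non-residue.
(454/599) = +1 → QR.
Total quadratic residues among the 5: 3.

3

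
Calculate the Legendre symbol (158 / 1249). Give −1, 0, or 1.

1

Pull out 2: since 1249 ≡ 1 (mod 8), (2/1249) = +1.
Reciprocity: 79 ≡ 3 and 1249 ≡ 1 (mod 4), so (79/1249) = +(1249/79).
Reduce top mod 79: now compute (64/79).
Pull out 2^6: since 79 ≡ 7 (mod 8), (2/79) = +1, so (2/79)^6 = +1.
Reached (1/79) = 1. Collecting the sign flips along the way, the symbol is +1.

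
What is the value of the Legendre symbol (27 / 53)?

Reciprocity: 27 ≡ 3 and 53 ≡ 1 (mod 4), so (27/53) = +(53/27).
Reduce top mod 27: now compute (26/27).
Pull out 2: since 27 ≡ 3 (mod 8), (2/27) = -1.
Reciprocity: 13 ≡ 1 and 27 ≡ 3 (mod 4), so (13/27) = +(27/13).
Reduce top mod 13: now compute (1/13).
Reached (1/13) = 1. Collecting the sign flips along the way, the symbol is -1.

-1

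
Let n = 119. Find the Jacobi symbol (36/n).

1

Pull out 2^2: since 119 ≡ 7 (mod 8), (2/119) = +1, so (2/119)^2 = +1.
Reciprocity: 9 ≡ 1 and 119 ≡ 3 (mod 4), so (9/119) = +(119/9).
Reduce top mod 9: now compute (2/9).
Pull out 2: since 9 ≡ 1 (mod 8), (2/9) = +1.
Reached (1/9) = 1. Collecting the sign flips along the way, the symbol is +1.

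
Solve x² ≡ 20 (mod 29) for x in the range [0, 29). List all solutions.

29 ≡ 1 (mod 4), so we find a root by search.
Trying successive values, 7² = 49 ≡ 20 (mod 29). The other root is 29 − 7 = 22.

7, 22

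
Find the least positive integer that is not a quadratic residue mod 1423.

(2/1423) = +1, so 2 is a residue.
(3/1423) = −1, so 3 is the smallest positive non-residue mod 1423.

3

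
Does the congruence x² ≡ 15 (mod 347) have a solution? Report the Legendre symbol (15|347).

-1

Reciprocity: 15 ≡ 3 and 347 ≡ 3 (mod 4), so (15/347) = −(347/15).
Reduce top mod 15: now compute (2/15).
Pull out 2: since 15 ≡ 7 (mod 8), (2/15) = +1.
Reached (1/15) = 1. Collecting the sign flips along the way, the symbol is -1.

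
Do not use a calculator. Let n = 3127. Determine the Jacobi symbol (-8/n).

First reduce: -8 ≡ 3119 (mod 3127).
Reciprocity: 3119 ≡ 3 and 3127 ≡ 3 (mod 4), so (3119/3127) = −(3127/3119).
Reduce top mod 3119: now compute (8/3119).
Pull out 2^3: since 3119 ≡ 7 (mod 8), (2/3119) = +1, so (2/3119)^3 = +1.
Reached (1/3119) = 1. Collecting the sign flips along the way, the symbol is -1.

-1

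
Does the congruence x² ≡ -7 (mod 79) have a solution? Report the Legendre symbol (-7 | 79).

First reduce: -7 ≡ 72 (mod 79).
Pull out 2^3: since 79 ≡ 7 (mod 8), (2/79) = +1, so (2/79)^3 = +1.
Reciprocity: 9 ≡ 1 and 79 ≡ 3 (mod 4), so (9/79) = +(79/9).
Reduce top mod 9: now compute (7/9).
Reciprocity: 7 ≡ 3 and 9 ≡ 1 (mod 4), so (7/9) = +(9/7).
Reduce top mod 7: now compute (2/7).
Pull out 2: since 7 ≡ 7 (mod 8), (2/7) = +1.
Reached (1/7) = 1. Collecting the sign flips along the way, the symbol is +1.

1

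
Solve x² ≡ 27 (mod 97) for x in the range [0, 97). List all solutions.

30, 67

97 ≡ 1 (mod 4), so we find a root by search.
Trying successive values, 30² = 900 ≡ 27 (mod 97). The other root is 97 − 30 = 67.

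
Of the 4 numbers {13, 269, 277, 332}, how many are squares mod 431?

1

(13/431) = -1 → non-residue.
(269/431) = -1 → non-residue.
(277/431) = +1 → QR.
(332/431) = -1 → non-residue.
Total quadratic residues among the 4: 1.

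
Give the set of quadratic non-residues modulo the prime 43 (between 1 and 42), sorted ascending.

Square k = 1,…,21 (k and 43−k give the same square):
1²=1, 2²=4, 3²=9, 4²=16, 5²=25, 6²=36, 7²≡6, 8²≡21, 9²≡38, 10²≡14, 11²≡35, 12²≡15, 13²≡40, 14²≡24, 15²≡10, 16²≡41, 17²≡31, 18²≡23, 19²≡17, 20²≡13, 21²≡11 (mod 43).
The residues are {1, 4, 6, 9, 10, 11, 13, 14, 15, 16, 17, 21, 23, 24, 25, 31, 35, 36, 38, 40, 41}; the non-residues are the remaining 21 nonzero classes.

2 3 5 7 8 12 18 19 20 22 26 27 28 29 30 32 33 34 37 39 42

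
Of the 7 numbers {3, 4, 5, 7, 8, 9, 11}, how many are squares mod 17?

(3/17) = -1 → non-residue.
(4/17) = +1 → QR.
(5/17) = -1 → non-residue.
(7/17) = -1 → non-residue.
(8/17) = +1 → QR.
(9/17) = +1 → QR.
(11/17) = -1 → non-residue.
Total quadratic residues among the 7: 3.

3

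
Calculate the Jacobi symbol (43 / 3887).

Reciprocity: 43 ≡ 3 and 3887 ≡ 3 (mod 4), so (43/3887) = −(3887/43).
Reduce top mod 43: now compute (17/43).
Reciprocity: 17 ≡ 1 and 43 ≡ 3 (mod 4), so (17/43) = +(43/17).
Reduce top mod 17: now compute (9/17).
Reciprocity: 9 ≡ 1 and 17 ≡ 1 (mod 4), so (9/17) = +(17/9).
Reduce top mod 9: now compute (8/9).
Pull out 2^3: since 9 ≡ 1 (mod 8), (2/9) = +1, so (2/9)^3 = +1.
Reached (1/9) = 1. Collecting the sign flips along the way, the symbol is -1.

-1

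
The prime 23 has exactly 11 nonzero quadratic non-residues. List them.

5, 7, 10, 11, 14, 15, 17, 19, 20, 21, 22

Square k = 1,…,11 (k and 23−k give the same square):
1²=1, 2²=4, 3²=9, 4²=16, 5²≡2, 6²≡13, 7²≡3, 8²≡18, 9²≡12, 10²≡8, 11²≡6 (mod 23).
The residues are {1, 2, 3, 4, 6, 8, 9, 12, 13, 16, 18}; the non-residues are the remaining 11 nonzero classes.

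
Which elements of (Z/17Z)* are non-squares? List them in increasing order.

3 5 6 7 10 11 12 14

Square k = 1,…,8 (k and 17−k give the same square):
1²=1, 2²=4, 3²=9, 4²=16, 5²≡8, 6²≡2, 7²≡15, 8²≡13 (mod 17).
The residues are {1, 2, 4, 8, 9, 13, 15, 16}; the non-residues are the remaining 8 nonzero classes.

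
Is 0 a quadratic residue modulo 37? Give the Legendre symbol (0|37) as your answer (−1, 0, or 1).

0

Top reduces to 0: gcd > 1, so the symbol is 0.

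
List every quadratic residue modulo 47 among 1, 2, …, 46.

1, 2, 3, 4, 6, 7, 8, 9, 12, 14, 16, 17, 18, 21, 24, 25, 27, 28, 32, 34, 36, 37, 42

Square k = 1,…,23 (k and 47−k give the same square):
1²=1, 2²=4, 3²=9, 4²=16, 5²=25, 6²=36, 7²≡2, 8²≡17, 9²≡34, 10²≡6, 11²≡27, 12²≡3, 13²≡28, 14²≡8, 15²≡37, 16²≡21, 17²≡7, 18²≡42, 19²≡32, 20²≡24, 21²≡18, 22²≡14, 23²≡12 (mod 47).
So the quadratic residues mod 47 are {1, 2, 3, 4, 6, 7, 8, 9, 12, 14, 16, 17, 18, 21, 24, 25, 27, 28, 32, 34, 36, 37, 42}.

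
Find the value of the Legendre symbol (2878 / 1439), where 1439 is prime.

First reduce: 2878 ≡ 0 (mod 1439).
Top reduces to 0: gcd > 1, so the symbol is 0.

0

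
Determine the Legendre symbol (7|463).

-1

Euler's criterion: (7/463) ≡ 7^231 (mod 463).
7^2 ≡ 49 (mod 463)
7^4 ≡ 86 (mod 463)
7^8 ≡ 451 (mod 463)
7^16 ≡ 144 (mod 463)
7^32 ≡ 364 (mod 463)
7^64 ≡ 78 (mod 463)
7^128 ≡ 65 (mod 463)
7^231 = 7^(128+64+32+4+2+1) ≡ 462 (mod 463).
Result is 462 ≡ −1, so (7/463) = −1.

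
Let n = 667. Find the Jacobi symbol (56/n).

Pull out 2^3: since 667 ≡ 3 (mod 8), (2/667) = -1, so (2/667)^3 = -1.
Reciprocity: 7 ≡ 3 and 667 ≡ 3 (mod 4), so (7/667) = −(667/7).
Reduce top mod 7: now compute (2/7).
Pull out 2: since 7 ≡ 7 (mod 8), (2/7) = +1.
Reached (1/7) = 1. Collecting the sign flips along the way, the symbol is +1.

1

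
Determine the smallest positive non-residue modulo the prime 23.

(2/23) = +1, so 2 is a residue.
(3/23) = +1, so 3 is a residue.
(4/23) = +1, so 4 is a residue.
(5/23) = −1, so 5 is the smallest positive non-residue mod 23.

5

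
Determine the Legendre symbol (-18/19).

1

Euler's criterion: (-18/19) ≡ 1^9 (mod 19).
1^2 ≡ 1 (mod 19)
1^4 ≡ 1 (mod 19)
1^8 ≡ 1 (mod 19)
1^9 = 1^(8+1) ≡ 1 (mod 19).
Result is 1, so (-18/19) = 1.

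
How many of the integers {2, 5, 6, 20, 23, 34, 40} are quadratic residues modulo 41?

(2/41) = +1 → QR.
(5/41) = +1 → QR.
(6/41) = -1 → non-residue.
(20/41) = +1 → QR.
(23/41) = +1 → QR.
(34/41) = -1 → non-residue.
(40/41) = +1 → QR.
Total quadratic residues among the 7: 5.

5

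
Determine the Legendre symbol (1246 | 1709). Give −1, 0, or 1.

-1

Pull out 2: since 1709 ≡ 5 (mod 8), (2/1709) = -1.
Reciprocity: 623 ≡ 3 and 1709 ≡ 1 (mod 4), so (623/1709) = +(1709/623).
Reduce top mod 623: now compute (463/623).
Reciprocity: 463 ≡ 3 and 623 ≡ 3 (mod 4), so (463/623) = −(623/463).
Reduce top mod 463: now compute (160/463).
Pull out 2^5: since 463 ≡ 7 (mod 8), (2/463) = +1, so (2/463)^5 = +1.
Reciprocity: 5 ≡ 1 and 463 ≡ 3 (mod 4), so (5/463) = +(463/5).
Reduce top mod 5: now compute (3/5).
Reciprocity: 3 ≡ 3 and 5 ≡ 1 (mod 4), so (3/5) = +(5/3).
Reduce top mod 3: now compute (2/3).
Pull out 2: since 3 ≡ 3 (mod 8), (2/3) = -1.
Reached (1/3) = 1. Collecting the sign flips along the way, the symbol is -1.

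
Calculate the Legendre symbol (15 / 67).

1

Reciprocity: 15 ≡ 3 and 67 ≡ 3 (mod 4), so (15/67) = −(67/15).
Reduce top mod 15: now compute (7/15).
Reciprocity: 7 ≡ 3 and 15 ≡ 3 (mod 4), so (7/15) = −(15/7).
Reduce top mod 7: now compute (1/7).
Reached (1/7) = 1. Collecting the sign flips along the way, the symbol is +1.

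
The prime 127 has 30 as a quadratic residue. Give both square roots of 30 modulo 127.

Since 127 ≡ 3 (mod 4), a square root of 30 is 30^((127+1)/4) = 30^32 mod 127.
Repeated squaring: 30^2≡11, 30^4≡121, 30^8≡36, 30^16≡26, 30^32≡41 (mod 127).
30^32 = 30^(32) ≡ 41 (mod 127).
Check: 41² = 1681 ≡ 30 (mod 127). The two roots are 41 and 86.

41, 86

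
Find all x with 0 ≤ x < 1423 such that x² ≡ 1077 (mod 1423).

Since 1423 ≡ 3 (mod 4), a square root of 1077 is 1077^((1423+1)/4) = 1077^356 mod 1423.
Repeated squaring: 1077^2≡184, 1077^4≡1127, 1077^8≡813, 1077^16≡697, 1077^32≡566, 1077^64≡181, 1077^128≡32, 1077^256≡1024 (mod 1423).
1077^356 = 1077^(256+64+32+4) ≡ 50 (mod 1423).
Check: 50² = 2500 ≡ 1077 (mod 1423). The two roots are 50 and 1373.

50, 1373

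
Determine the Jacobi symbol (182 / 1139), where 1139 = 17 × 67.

1

Pull out 2: since 1139 ≡ 3 (mod 8), (2/1139) = -1.
Reciprocity: 91 ≡ 3 and 1139 ≡ 3 (mod 4), so (91/1139) = −(1139/91).
Reduce top mod 91: now compute (47/91).
Reciprocity: 47 ≡ 3 and 91 ≡ 3 (mod 4), so (47/91) = −(91/47).
Reduce top mod 47: now compute (44/47).
Pull out 2^2: since 47 ≡ 7 (mod 8), (2/47) = +1, so (2/47)^2 = +1.
Reciprocity: 11 ≡ 3 and 47 ≡ 3 (mod 4), so (11/47) = −(47/11).
Reduce top mod 11: now compute (3/11).
Reciprocity: 3 ≡ 3 and 11 ≡ 3 (mod 4), so (3/11) = −(11/3).
Reduce top mod 3: now compute (2/3).
Pull out 2: since 3 ≡ 3 (mod 8), (2/3) = -1.
Reached (1/3) = 1. Collecting the sign flips along the way, the symbol is +1.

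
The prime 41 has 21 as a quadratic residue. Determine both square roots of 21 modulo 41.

41 ≡ 1 (mod 4), so we find a root by search.
Trying successive values, 12² = 144 ≡ 21 (mod 41). The other root is 41 − 12 = 29.

12, 29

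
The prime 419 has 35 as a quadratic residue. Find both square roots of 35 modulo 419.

65, 354

Since 419 ≡ 3 (mod 4), a square root of 35 is 35^((419+1)/4) = 35^105 mod 419.
Repeated squaring: 35^2≡387, 35^4≡186, 35^8≡238, 35^16≡79, 35^32≡375, 35^64≡260 (mod 419).
35^105 = 35^(64+32+8+1) ≡ 65 (mod 419).
Check: 65² = 4225 ≡ 35 (mod 419). The two roots are 65 and 354.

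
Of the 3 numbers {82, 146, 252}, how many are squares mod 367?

3

(82/367) = +1 → QR.
(146/367) = +1 → QR.
(252/367) = +1 → QR.
Total quadratic residues among the 3: 3.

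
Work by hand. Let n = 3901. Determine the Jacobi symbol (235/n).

0

Reciprocity: 235 ≡ 3 and 3901 ≡ 1 (mod 4), so (235/3901) = +(3901/235).
Reduce top mod 235: now compute (141/235).
Reciprocity: 141 ≡ 1 and 235 ≡ 3 (mod 4), so (141/235) = +(235/141).
Reduce top mod 141: now compute (94/141).
Pull out 2: since 141 ≡ 5 (mod 8), (2/141) = -1.
Reciprocity: 47 ≡ 3 and 141 ≡ 1 (mod 4), so (47/141) = +(141/47).
Reduce top mod 47: now compute (0/47).
Top reduces to 0: gcd > 1, so the symbol is 0.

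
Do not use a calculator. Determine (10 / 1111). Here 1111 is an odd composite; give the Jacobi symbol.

1

Pull out 2: since 1111 ≡ 7 (mod 8), (2/1111) = +1.
Reciprocity: 5 ≡ 1 and 1111 ≡ 3 (mod 4), so (5/1111) = +(1111/5).
Reduce top mod 5: now compute (1/5).
Reached (1/5) = 1. Collecting the sign flips along the way, the symbol is +1.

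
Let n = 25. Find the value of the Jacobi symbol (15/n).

0

Reciprocity: 15 ≡ 3 and 25 ≡ 1 (mod 4), so (15/25) = +(25/15).
Reduce top mod 15: now compute (10/15).
Pull out 2: since 15 ≡ 7 (mod 8), (2/15) = +1.
Reciprocity: 5 ≡ 1 and 15 ≡ 3 (mod 4), so (5/15) = +(15/5).
Reduce top mod 5: now compute (0/5).
Top reduces to 0: gcd > 1, so the symbol is 0.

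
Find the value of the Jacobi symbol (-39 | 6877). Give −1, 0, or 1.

0

First reduce: -39 ≡ 6838 (mod 6877).
Pull out 2: since 6877 ≡ 5 (mod 8), (2/6877) = -1.
Reciprocity: 3419 ≡ 3 and 6877 ≡ 1 (mod 4), so (3419/6877) = +(6877/3419).
Reduce top mod 3419: now compute (39/3419).
Reciprocity: 39 ≡ 3 and 3419 ≡ 3 (mod 4), so (39/3419) = −(3419/39).
Reduce top mod 39: now compute (26/39).
Pull out 2: since 39 ≡ 7 (mod 8), (2/39) = +1.
Reciprocity: 13 ≡ 1 and 39 ≡ 3 (mod 4), so (13/39) = +(39/13).
Reduce top mod 13: now compute (0/13).
Top reduces to 0: gcd > 1, so the symbol is 0.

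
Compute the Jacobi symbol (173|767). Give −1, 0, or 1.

-1

Reciprocity: 173 ≡ 1 and 767 ≡ 3 (mod 4), so (173/767) = +(767/173).
Reduce top mod 173: now compute (75/173).
Reciprocity: 75 ≡ 3 and 173 ≡ 1 (mod 4), so (75/173) = +(173/75).
Reduce top mod 75: now compute (23/75).
Reciprocity: 23 ≡ 3 and 75 ≡ 3 (mod 4), so (23/75) = −(75/23).
Reduce top mod 23: now compute (6/23).
Pull out 2: since 23 ≡ 7 (mod 8), (2/23) = +1.
Reciprocity: 3 ≡ 3 and 23 ≡ 3 (mod 4), so (3/23) = −(23/3).
Reduce top mod 3: now compute (2/3).
Pull out 2: since 3 ≡ 3 (mod 8), (2/3) = -1.
Reached (1/3) = 1. Collecting the sign flips along the way, the symbol is -1.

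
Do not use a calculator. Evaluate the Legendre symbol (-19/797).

-1

First reduce: -19 ≡ 778 (mod 797).
Pull out 2: since 797 ≡ 5 (mod 8), (2/797) = -1.
Reciprocity: 389 ≡ 1 and 797 ≡ 1 (mod 4), so (389/797) = +(797/389).
Reduce top mod 389: now compute (19/389).
Reciprocity: 19 ≡ 3 and 389 ≡ 1 (mod 4), so (19/389) = +(389/19).
Reduce top mod 19: now compute (9/19).
Reciprocity: 9 ≡ 1 and 19 ≡ 3 (mod 4), so (9/19) = +(19/9).
Reduce top mod 9: now compute (1/9).
Reached (1/9) = 1. Collecting the sign flips along the way, the symbol is -1.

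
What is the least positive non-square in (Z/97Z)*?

(2/97) = +1, so 2 is a residue.
(3/97) = +1, so 3 is a residue.
(4/97) = +1, so 4 is a residue.
(5/97) = −1, so 5 is the smallest positive non-residue mod 97.

5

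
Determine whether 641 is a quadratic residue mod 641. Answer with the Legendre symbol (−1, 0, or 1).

First reduce: 641 ≡ 0 (mod 641).
Top reduces to 0: gcd > 1, so the symbol is 0.

0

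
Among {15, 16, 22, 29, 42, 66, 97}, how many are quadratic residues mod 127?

4

(15/127) = +1 → QR.
(16/127) = +1 → QR.
(22/127) = +1 → QR.
(29/127) = -1 → non-residue.
(42/127) = +1 → QR.
(66/127) = -1 → non-residue.
(97/127) = -1 → non-residue.
Total quadratic residues among the 7: 4.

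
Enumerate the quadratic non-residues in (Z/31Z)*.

Square k = 1,…,15 (k and 31−k give the same square):
1²=1, 2²=4, 3²=9, 4²=16, 5²=25, 6²≡5, 7²≡18, 8²≡2, 9²≡19, 10²≡7, 11²≡28, 12²≡20, 13²≡14, 14²≡10, 15²≡8 (mod 31).
The residues are {1, 2, 4, 5, 7, 8, 9, 10, 14, 16, 18, 19, 20, 25, 28}; the non-residues are the remaining 15 nonzero classes.

3,6,11,12,13,15,17,21,22,23,24,26,27,29,30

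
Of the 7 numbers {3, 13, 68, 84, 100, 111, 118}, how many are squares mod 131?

(3/131) = +1 → QR.
(13/131) = +1 → QR.
(68/131) = -1 → non-residue.
(84/131) = +1 → QR.
(100/131) = +1 → QR.
(111/131) = -1 → non-residue.
(118/131) = -1 → non-residue.
Total quadratic residues among the 7: 4.

4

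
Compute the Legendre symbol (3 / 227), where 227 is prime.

Euler's criterion: (3/227) ≡ 3^113 (mod 227).
3^2 ≡ 9 (mod 227)
3^4 ≡ 81 (mod 227)
3^8 ≡ 205 (mod 227)
3^16 ≡ 30 (mod 227)
3^32 ≡ 219 (mod 227)
3^64 ≡ 64 (mod 227)
3^113 = 3^(64+32+16+1) ≡ 1 (mod 227).
Result is 1, so (3/227) = 1.

1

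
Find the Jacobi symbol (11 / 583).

0

Reciprocity: 11 ≡ 3 and 583 ≡ 3 (mod 4), so (11/583) = −(583/11).
Reduce top mod 11: now compute (0/11).
Top reduces to 0: gcd > 1, so the symbol is 0.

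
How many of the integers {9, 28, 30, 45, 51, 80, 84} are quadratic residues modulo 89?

4

(9/89) = +1 → QR.
(28/89) = -1 → non-residue.
(30/89) = -1 → non-residue.
(45/89) = +1 → QR.
(51/89) = -1 → non-residue.
(80/89) = +1 → QR.
(84/89) = +1 → QR.
Total quadratic residues among the 7: 4.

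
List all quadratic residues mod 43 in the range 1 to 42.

1, 4, 6, 9, 10, 11, 13, 14, 15, 16, 17, 21, 23, 24, 25, 31, 35, 36, 38, 40, 41

Square k = 1,…,21 (k and 43−k give the same square):
1²=1, 2²=4, 3²=9, 4²=16, 5²=25, 6²=36, 7²≡6, 8²≡21, 9²≡38, 10²≡14, 11²≡35, 12²≡15, 13²≡40, 14²≡24, 15²≡10, 16²≡41, 17²≡31, 18²≡23, 19²≡17, 20²≡13, 21²≡11 (mod 43).
So the quadratic residues mod 43 are {1, 4, 6, 9, 10, 11, 13, 14, 15, 16, 17, 21, 23, 24, 25, 31, 35, 36, 38, 40, 41}.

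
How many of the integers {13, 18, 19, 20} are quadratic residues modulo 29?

2

(13/29) = +1 → QR.
(18/29) = -1 → non-residue.
(19/29) = -1 → non-residue.
(20/29) = +1 → QR.
Total quadratic residues among the 4: 2.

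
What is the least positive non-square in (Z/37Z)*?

(2/37) = −1, so 2 is the smallest positive non-residue mod 37.

2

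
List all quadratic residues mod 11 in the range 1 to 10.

Square k = 1,…,5 (k and 11−k give the same square):
1²=1, 2²=4, 3²=9, 4²≡5, 5²≡3 (mod 11).
So the quadratic residues mod 11 are {1, 3, 4, 5, 9}.

1 3 4 5 9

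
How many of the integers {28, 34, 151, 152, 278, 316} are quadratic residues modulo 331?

1

(28/331) = -1 → non-residue.
(34/331) = -1 → non-residue.
(151/331) = -1 → non-residue.
(152/331) = -1 → non-residue.
(278/331) = -1 → non-residue.
(316/331) = +1 → QR.
Total quadratic residues among the 6: 1.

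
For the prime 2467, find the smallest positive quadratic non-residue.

(2/2467) = −1, so 2 is the smallest positive non-residue mod 2467.

2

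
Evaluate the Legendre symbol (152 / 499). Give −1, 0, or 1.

Pull out 2^3: since 499 ≡ 3 (mod 8), (2/499) = -1, so (2/499)^3 = -1.
Reciprocity: 19 ≡ 3 and 499 ≡ 3 (mod 4), so (19/499) = −(499/19).
Reduce top mod 19: now compute (5/19).
Reciprocity: 5 ≡ 1 and 19 ≡ 3 (mod 4), so (5/19) = +(19/5).
Reduce top mod 5: now compute (4/5).
Pull out 2^2: since 5 ≡ 5 (mod 8), (2/5) = -1, so (2/5)^2 = +1.
Reached (1/5) = 1. Collecting the sign flips along the way, the symbol is +1.

1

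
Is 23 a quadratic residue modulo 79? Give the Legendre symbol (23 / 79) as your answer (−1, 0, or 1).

Euler's criterion: (23/79) ≡ 23^39 (mod 79).
23^2 ≡ 55 (mod 79)
23^4 ≡ 23 (mod 79)
23^8 ≡ 55 (mod 79)
23^16 ≡ 23 (mod 79)
23^32 ≡ 55 (mod 79)
23^39 = 23^(32+4+2+1) ≡ 1 (mod 79).
Result is 1, so (23/79) = 1.

1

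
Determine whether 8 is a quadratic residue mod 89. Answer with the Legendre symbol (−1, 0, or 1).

1

Euler's criterion: (8/89) ≡ 8^44 (mod 89).
8^2 ≡ 64 (mod 89)
8^4 ≡ 2 (mod 89)
8^8 ≡ 4 (mod 89)
8^16 ≡ 16 (mod 89)
8^32 ≡ 78 (mod 89)
8^44 = 8^(32+8+4) ≡ 1 (mod 89).
Result is 1, so (8/89) = 1.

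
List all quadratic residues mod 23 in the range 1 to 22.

1,2,3,4,6,8,9,12,13,16,18

Square k = 1,…,11 (k and 23−k give the same square):
1²=1, 2²=4, 3²=9, 4²=16, 5²≡2, 6²≡13, 7²≡3, 8²≡18, 9²≡12, 10²≡8, 11²≡6 (mod 23).
So the quadratic residues mod 23 are {1, 2, 3, 4, 6, 8, 9, 12, 13, 16, 18}.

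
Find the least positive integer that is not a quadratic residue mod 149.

2

(2/149) = −1, so 2 is the smallest positive non-residue mod 149.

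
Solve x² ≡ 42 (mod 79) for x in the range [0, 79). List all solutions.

11, 68

Since 79 ≡ 3 (mod 4), a square root of 42 is 42^((79+1)/4) = 42^20 mod 79.
Repeated squaring: 42^2≡26, 42^4≡44, 42^8≡40, 42^16≡20 (mod 79).
42^20 = 42^(16+4) ≡ 11 (mod 79).
Check: 11² = 121 ≡ 42 (mod 79). The two roots are 11 and 68.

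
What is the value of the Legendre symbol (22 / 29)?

Pull out 2: since 29 ≡ 5 (mod 8), (2/29) = -1.
Reciprocity: 11 ≡ 3 and 29 ≡ 1 (mod 4), so (11/29) = +(29/11).
Reduce top mod 11: now compute (7/11).
Reciprocity: 7 ≡ 3 and 11 ≡ 3 (mod 4), so (7/11) = −(11/7).
Reduce top mod 7: now compute (4/7).
Pull out 2^2: since 7 ≡ 7 (mod 8), (2/7) = +1, so (2/7)^2 = +1.
Reached (1/7) = 1. Collecting the sign flips along the way, the symbol is +1.

1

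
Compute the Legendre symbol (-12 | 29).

-1

First reduce: -12 ≡ 17 (mod 29).
Reciprocity: 17 ≡ 1 and 29 ≡ 1 (mod 4), so (17/29) = +(29/17).
Reduce top mod 17: now compute (12/17).
Pull out 2^2: since 17 ≡ 1 (mod 8), (2/17) = +1, so (2/17)^2 = +1.
Reciprocity: 3 ≡ 3 and 17 ≡ 1 (mod 4), so (3/17) = +(17/3).
Reduce top mod 3: now compute (2/3).
Pull out 2: since 3 ≡ 3 (mod 8), (2/3) = -1.
Reached (1/3) = 1. Collecting the sign flips along the way, the symbol is -1.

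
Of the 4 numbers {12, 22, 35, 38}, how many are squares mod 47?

1

(12/47) = +1 → QR.
(22/47) = -1 → non-residue.
(35/47) = -1 → non-residue.
(38/47) = -1 → non-residue.
Total quadratic residues among the 4: 1.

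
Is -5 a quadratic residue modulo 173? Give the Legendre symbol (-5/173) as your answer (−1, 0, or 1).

First reduce: -5 ≡ 168 (mod 173).
Pull out 2^3: since 173 ≡ 5 (mod 8), (2/173) = -1, so (2/173)^3 = -1.
Reciprocity: 21 ≡ 1 and 173 ≡ 1 (mod 4), so (21/173) = +(173/21).
Reduce top mod 21: now compute (5/21).
Reciprocity: 5 ≡ 1 and 21 ≡ 1 (mod 4), so (5/21) = +(21/5).
Reduce top mod 5: now compute (1/5).
Reached (1/5) = 1. Collecting the sign flips along the way, the symbol is -1.

-1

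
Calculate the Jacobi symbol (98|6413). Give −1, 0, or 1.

Pull out 2: since 6413 ≡ 5 (mod 8), (2/6413) = -1.
Reciprocity: 49 ≡ 1 and 6413 ≡ 1 (mod 4), so (49/6413) = +(6413/49).
Reduce top mod 49: now compute (43/49).
Reciprocity: 43 ≡ 3 and 49 ≡ 1 (mod 4), so (43/49) = +(49/43).
Reduce top mod 43: now compute (6/43).
Pull out 2: since 43 ≡ 3 (mod 8), (2/43) = -1.
Reciprocity: 3 ≡ 3 and 43 ≡ 3 (mod 4), so (3/43) = −(43/3).
Reduce top mod 3: now compute (1/3).
Reached (1/3) = 1. Collecting the sign flips along the way, the symbol is -1.

-1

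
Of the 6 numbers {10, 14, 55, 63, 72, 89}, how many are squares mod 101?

1

(10/101) = -1 → non-residue.
(14/101) = +1 → QR.
(55/101) = -1 → non-residue.
(63/101) = -1 → non-residue.
(72/101) = -1 → non-residue.
(89/101) = -1 → non-residue.
Total quadratic residues among the 6: 1.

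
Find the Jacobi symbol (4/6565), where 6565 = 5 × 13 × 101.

1

Pull out 2^2: since 6565 ≡ 5 (mod 8), (2/6565) = -1, so (2/6565)^2 = +1.
Reached (1/6565) = 1. Collecting the sign flips along the way, the symbol is +1.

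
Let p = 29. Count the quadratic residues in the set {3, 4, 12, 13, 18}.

2

(3/29) = -1 → non-residue.
(4/29) = +1 → QR.
(12/29) = -1 → non-residue.
(13/29) = +1 → QR.
(18/29) = -1 → non-residue.
Total quadratic residues among the 5: 2.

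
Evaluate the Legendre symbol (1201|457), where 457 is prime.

Euler's criterion: (1201/457) ≡ 287^228 (mod 457).
287^2 ≡ 109 (mod 457)
287^4 ≡ 456 (mod 457)
287^8 ≡ 1 (mod 457)
287^16 ≡ 1 (mod 457)
287^32 ≡ 1 (mod 457)
287^64 ≡ 1 (mod 457)
287^128 ≡ 1 (mod 457)
287^228 = 287^(128+64+32+4) ≡ 456 (mod 457).
Result is 456 ≡ −1, so (1201/457) = −1.

-1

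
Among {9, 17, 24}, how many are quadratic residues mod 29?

2

(9/29) = +1 → QR.
(17/29) = -1 → non-residue.
(24/29) = +1 → QR.
Total quadratic residues among the 3: 2.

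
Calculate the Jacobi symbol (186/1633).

-1

Pull out 2: since 1633 ≡ 1 (mod 8), (2/1633) = +1.
Reciprocity: 93 ≡ 1 and 1633 ≡ 1 (mod 4), so (93/1633) = +(1633/93).
Reduce top mod 93: now compute (52/93).
Pull out 2^2: since 93 ≡ 5 (mod 8), (2/93) = -1, so (2/93)^2 = +1.
Reciprocity: 13 ≡ 1 and 93 ≡ 1 (mod 4), so (13/93) = +(93/13).
Reduce top mod 13: now compute (2/13).
Pull out 2: since 13 ≡ 5 (mod 8), (2/13) = -1.
Reached (1/13) = 1. Collecting the sign flips along the way, the symbol is -1.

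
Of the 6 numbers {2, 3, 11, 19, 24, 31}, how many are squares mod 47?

3

(2/47) = +1 → QR.
(3/47) = +1 → QR.
(11/47) = -1 → non-residue.
(19/47) = -1 → non-residue.
(24/47) = +1 → QR.
(31/47) = -1 → non-residue.
Total quadratic residues among the 6: 3.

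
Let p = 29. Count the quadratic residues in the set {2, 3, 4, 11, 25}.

(2/29) = -1 → non-residue.
(3/29) = -1 → non-residue.
(4/29) = +1 → QR.
(11/29) = -1 → non-residue.
(25/29) = +1 → QR.
Total quadratic residues among the 5: 2.

2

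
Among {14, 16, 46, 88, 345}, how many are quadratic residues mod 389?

3

(14/389) = -1 → non-residue.
(16/389) = +1 → QR.
(46/389) = +1 → QR.
(88/389) = -1 → non-residue.
(345/389) = +1 → QR.
Total quadratic residues among the 5: 3.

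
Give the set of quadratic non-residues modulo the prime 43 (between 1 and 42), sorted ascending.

2, 3, 5, 7, 8, 12, 18, 19, 20, 22, 26, 27, 28, 29, 30, 32, 33, 34, 37, 39, 42

Square k = 1,…,21 (k and 43−k give the same square):
1²=1, 2²=4, 3²=9, 4²=16, 5²=25, 6²=36, 7²≡6, 8²≡21, 9²≡38, 10²≡14, 11²≡35, 12²≡15, 13²≡40, 14²≡24, 15²≡10, 16²≡41, 17²≡31, 18²≡23, 19²≡17, 20²≡13, 21²≡11 (mod 43).
The residues are {1, 4, 6, 9, 10, 11, 13, 14, 15, 16, 17, 21, 23, 24, 25, 31, 35, 36, 38, 40, 41}; the non-residues are the remaining 21 nonzero classes.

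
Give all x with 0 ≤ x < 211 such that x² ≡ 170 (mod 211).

Since 211 ≡ 3 (mod 4), a square root of 170 is 170^((211+1)/4) = 170^53 mod 211.
Repeated squaring: 170^2≡204, 170^4≡49, 170^8≡80, 170^16≡70, 170^32≡47 (mod 211).
170^53 = 170^(32+16+4+1) ≡ 176 (mod 211).
Check: 176² = 30976 ≡ 170 (mod 211). The two roots are 35 and 176.

35, 176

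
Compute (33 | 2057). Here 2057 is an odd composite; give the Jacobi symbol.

0

Reciprocity: 33 ≡ 1 and 2057 ≡ 1 (mod 4), so (33/2057) = +(2057/33).
Reduce top mod 33: now compute (11/33).
Reciprocity: 11 ≡ 3 and 33 ≡ 1 (mod 4), so (11/33) = +(33/11).
Reduce top mod 11: now compute (0/11).
Top reduces to 0: gcd > 1, so the symbol is 0.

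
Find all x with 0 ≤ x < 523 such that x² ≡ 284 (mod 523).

220, 303

Since 523 ≡ 3 (mod 4), a square root of 284 is 284^((523+1)/4) = 284^131 mod 523.
Repeated squaring: 284^2≡114, 284^4≡444, 284^8≡488, 284^16≡179, 284^32≡138, 284^64≡216, 284^128≡109 (mod 523).
284^131 = 284^(128+2+1) ≡ 303 (mod 523).
Check: 303² = 91809 ≡ 284 (mod 523). The two roots are 220 and 303.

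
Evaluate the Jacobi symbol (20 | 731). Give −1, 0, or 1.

Pull out 2^2: since 731 ≡ 3 (mod 8), (2/731) = -1, so (2/731)^2 = +1.
Reciprocity: 5 ≡ 1 and 731 ≡ 3 (mod 4), so (5/731) = +(731/5).
Reduce top mod 5: now compute (1/5).
Reached (1/5) = 1. Collecting the sign flips along the way, the symbol is +1.

1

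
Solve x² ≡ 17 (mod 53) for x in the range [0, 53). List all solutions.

21, 32

53 ≡ 1 (mod 4), so we find a root by search.
Trying successive values, 21² = 441 ≡ 17 (mod 53). The other root is 53 − 21 = 32.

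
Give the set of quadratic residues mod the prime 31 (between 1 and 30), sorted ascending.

Square k = 1,…,15 (k and 31−k give the same square):
1²=1, 2²=4, 3²=9, 4²=16, 5²=25, 6²≡5, 7²≡18, 8²≡2, 9²≡19, 10²≡7, 11²≡28, 12²≡20, 13²≡14, 14²≡10, 15²≡8 (mod 31).
So the quadratic residues mod 31 are {1, 2, 4, 5, 7, 8, 9, 10, 14, 16, 18, 19, 20, 25, 28}.

1 2 4 5 7 8 9 10 14 16 18 19 20 25 28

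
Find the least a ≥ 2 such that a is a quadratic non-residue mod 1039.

3

(2/1039) = +1, so 2 is a residue.
(3/1039) = −1, so 3 is the smallest positive non-residue mod 1039.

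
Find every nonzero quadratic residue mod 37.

Square k = 1,…,18 (k and 37−k give the same square):
1²=1, 2²=4, 3²=9, 4²=16, 5²=25, 6²=36, 7²≡12, 8²≡27, 9²≡7, 10²≡26, 11²≡10, 12²≡33, 13²≡21, 14²≡11, 15²≡3, 16²≡34, 17²≡30, 18²≡28 (mod 37).
So the quadratic residues mod 37 are {1, 3, 4, 7, 9, 10, 11, 12, 16, 21, 25, 26, 27, 28, 30, 33, 34, 36}.

1, 3, 4, 7, 9, 10, 11, 12, 16, 21, 25, 26, 27, 28, 30, 33, 34, 36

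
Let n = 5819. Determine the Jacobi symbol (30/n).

-1

Pull out 2: since 5819 ≡ 3 (mod 8), (2/5819) = -1.
Reciprocity: 15 ≡ 3 and 5819 ≡ 3 (mod 4), so (15/5819) = −(5819/15).
Reduce top mod 15: now compute (14/15).
Pull out 2: since 15 ≡ 7 (mod 8), (2/15) = +1.
Reciprocity: 7 ≡ 3 and 15 ≡ 3 (mod 4), so (7/15) = −(15/7).
Reduce top mod 7: now compute (1/7).
Reached (1/7) = 1. Collecting the sign flips along the way, the symbol is -1.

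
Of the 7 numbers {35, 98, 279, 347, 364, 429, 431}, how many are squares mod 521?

(35/521) = -1 → non-residue.
(98/521) = +1 → QR.
(279/521) = +1 → QR.
(347/521) = -1 → non-residue.
(364/521) = -1 → non-residue.
(429/521) = -1 → non-residue.
(431/521) = +1 → QR.
Total quadratic residues among the 7: 3.

3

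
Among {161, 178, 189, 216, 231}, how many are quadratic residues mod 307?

(161/307) = -1 → non-residue.
(178/307) = -1 → non-residue.
(189/307) = -1 → non-residue.
(216/307) = +1 → QR.
(231/307) = -1 → non-residue.
Total quadratic residues among the 5: 1.

1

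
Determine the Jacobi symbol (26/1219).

-1

Pull out 2: since 1219 ≡ 3 (mod 8), (2/1219) = -1.
Reciprocity: 13 ≡ 1 and 1219 ≡ 3 (mod 4), so (13/1219) = +(1219/13).
Reduce top mod 13: now compute (10/13).
Pull out 2: since 13 ≡ 5 (mod 8), (2/13) = -1.
Reciprocity: 5 ≡ 1 and 13 ≡ 1 (mod 4), so (5/13) = +(13/5).
Reduce top mod 5: now compute (3/5).
Reciprocity: 3 ≡ 3 and 5 ≡ 1 (mod 4), so (3/5) = +(5/3).
Reduce top mod 3: now compute (2/3).
Pull out 2: since 3 ≡ 3 (mod 8), (2/3) = -1.
Reached (1/3) = 1. Collecting the sign flips along the way, the symbol is -1.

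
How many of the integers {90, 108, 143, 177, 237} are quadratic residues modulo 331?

2

(90/331) = -1 → non-residue.
(108/331) = -1 → non-residue.
(143/331) = +1 → QR.
(177/331) = +1 → QR.
(237/331) = -1 → non-residue.
Total quadratic residues among the 5: 2.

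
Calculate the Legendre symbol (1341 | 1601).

Reciprocity: 1341 ≡ 1 and 1601 ≡ 1 (mod 4), so (1341/1601) = +(1601/1341).
Reduce top mod 1341: now compute (260/1341).
Pull out 2^2: since 1341 ≡ 5 (mod 8), (2/1341) = -1, so (2/1341)^2 = +1.
Reciprocity: 65 ≡ 1 and 1341 ≡ 1 (mod 4), so (65/1341) = +(1341/65).
Reduce top mod 65: now compute (41/65).
Reciprocity: 41 ≡ 1 and 65 ≡ 1 (mod 4), so (41/65) = +(65/41).
Reduce top mod 41: now compute (24/41).
Pull out 2^3: since 41 ≡ 1 (mod 8), (2/41) = +1, so (2/41)^3 = +1.
Reciprocity: 3 ≡ 3 and 41 ≡ 1 (mod 4), so (3/41) = +(41/3).
Reduce top mod 3: now compute (2/3).
Pull out 2: since 3 ≡ 3 (mod 8), (2/3) = -1.
Reached (1/3) = 1. Collecting the sign flips along the way, the symbol is -1.

-1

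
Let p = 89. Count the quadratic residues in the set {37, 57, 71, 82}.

(37/89) = -1 → non-residue.
(57/89) = +1 → QR.
(71/89) = +1 → QR.
(82/89) = -1 → non-residue.
Total quadratic residues among the 4: 2.

2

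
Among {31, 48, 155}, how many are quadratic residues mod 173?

1

(31/173) = +1 → QR.
(48/173) = -1 → non-residue.
(155/173) = -1 → non-residue.
Total quadratic residues among the 3: 1.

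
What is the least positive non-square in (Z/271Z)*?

(2/271) = +1, so 2 is a residue.
(3/271) = −1, so 3 is the smallest positive non-residue mod 271.

3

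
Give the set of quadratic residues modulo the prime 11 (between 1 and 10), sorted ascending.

1, 3, 4, 5, 9

Square k = 1,…,5 (k and 11−k give the same square):
1²=1, 2²=4, 3²=9, 4²≡5, 5²≡3 (mod 11).
So the quadratic residues mod 11 are {1, 3, 4, 5, 9}.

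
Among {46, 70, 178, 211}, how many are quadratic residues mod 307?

2

(46/307) = +1 → QR.
(70/307) = +1 → QR.
(178/307) = -1 → non-residue.
(211/307) = -1 → non-residue.
Total quadratic residues among the 4: 2.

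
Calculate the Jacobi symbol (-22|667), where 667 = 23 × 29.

1

First reduce: -22 ≡ 645 (mod 667).
Reciprocity: 645 ≡ 1 and 667 ≡ 3 (mod 4), so (645/667) = +(667/645).
Reduce top mod 645: now compute (22/645).
Pull out 2: since 645 ≡ 5 (mod 8), (2/645) = -1.
Reciprocity: 11 ≡ 3 and 645 ≡ 1 (mod 4), so (11/645) = +(645/11).
Reduce top mod 11: now compute (7/11).
Reciprocity: 7 ≡ 3 and 11 ≡ 3 (mod 4), so (7/11) = −(11/7).
Reduce top mod 7: now compute (4/7).
Pull out 2^2: since 7 ≡ 7 (mod 8), (2/7) = +1, so (2/7)^2 = +1.
Reached (1/7) = 1. Collecting the sign flips along the way, the symbol is +1.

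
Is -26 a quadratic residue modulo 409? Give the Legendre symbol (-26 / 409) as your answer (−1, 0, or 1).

-1

First reduce: -26 ≡ 383 (mod 409).
Reciprocity: 383 ≡ 3 and 409 ≡ 1 (mod 4), so (383/409) = +(409/383).
Reduce top mod 383: now compute (26/383).
Pull out 2: since 383 ≡ 7 (mod 8), (2/383) = +1.
Reciprocity: 13 ≡ 1 and 383 ≡ 3 (mod 4), so (13/383) = +(383/13).
Reduce top mod 13: now compute (6/13).
Pull out 2: since 13 ≡ 5 (mod 8), (2/13) = -1.
Reciprocity: 3 ≡ 3 and 13 ≡ 1 (mod 4), so (3/13) = +(13/3).
Reduce top mod 3: now compute (1/3).
Reached (1/3) = 1. Collecting the sign flips along the way, the symbol is -1.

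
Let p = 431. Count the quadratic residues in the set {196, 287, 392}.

(196/431) = +1 → QR.
(287/431) = -1 → non-residue.
(392/431) = +1 → QR.
Total quadratic residues among the 3: 2.

2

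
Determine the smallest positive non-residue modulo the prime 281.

3

(2/281) = +1, so 2 is a residue.
(3/281) = −1, so 3 is the smallest positive non-residue mod 281.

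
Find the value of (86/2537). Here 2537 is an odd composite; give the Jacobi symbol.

0

Pull out 2: since 2537 ≡ 1 (mod 8), (2/2537) = +1.
Reciprocity: 43 ≡ 3 and 2537 ≡ 1 (mod 4), so (43/2537) = +(2537/43).
Reduce top mod 43: now compute (0/43).
Top reduces to 0: gcd > 1, so the symbol is 0.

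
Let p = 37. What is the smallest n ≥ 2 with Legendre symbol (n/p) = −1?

(2/37) = −1, so 2 is the smallest positive non-residue mod 37.

2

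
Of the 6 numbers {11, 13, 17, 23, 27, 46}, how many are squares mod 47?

(11/47) = -1 → non-residue.
(13/47) = -1 → non-residue.
(17/47) = +1 → QR.
(23/47) = -1 → non-residue.
(27/47) = +1 → QR.
(46/47) = -1 → non-residue.
Total quadratic residues among the 6: 2.

2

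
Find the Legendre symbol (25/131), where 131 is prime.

Reciprocity: 25 ≡ 1 and 131 ≡ 3 (mod 4), so (25/131) = +(131/25).
Reduce top mod 25: now compute (6/25).
Pull out 2: since 25 ≡ 1 (mod 8), (2/25) = +1.
Reciprocity: 3 ≡ 3 and 25 ≡ 1 (mod 4), so (3/25) = +(25/3).
Reduce top mod 3: now compute (1/3).
Reached (1/3) = 1. Collecting the sign flips along the way, the symbol is +1.

1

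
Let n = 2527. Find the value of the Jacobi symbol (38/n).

Pull out 2: since 2527 ≡ 7 (mod 8), (2/2527) = +1.
Reciprocity: 19 ≡ 3 and 2527 ≡ 3 (mod 4), so (19/2527) = −(2527/19).
Reduce top mod 19: now compute (0/19).
Top reduces to 0: gcd > 1, so the symbol is 0.

0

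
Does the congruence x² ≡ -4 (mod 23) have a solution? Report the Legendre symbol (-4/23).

-1

First reduce: -4 ≡ 19 (mod 23).
Reciprocity: 19 ≡ 3 and 23 ≡ 3 (mod 4), so (19/23) = −(23/19).
Reduce top mod 19: now compute (4/19).
Pull out 2^2: since 19 ≡ 3 (mod 8), (2/19) = -1, so (2/19)^2 = +1.
Reached (1/19) = 1. Collecting the sign flips along the way, the symbol is -1.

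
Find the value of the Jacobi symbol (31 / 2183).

Reciprocity: 31 ≡ 3 and 2183 ≡ 3 (mod 4), so (31/2183) = −(2183/31).
Reduce top mod 31: now compute (13/31).
Reciprocity: 13 ≡ 1 and 31 ≡ 3 (mod 4), so (13/31) = +(31/13).
Reduce top mod 13: now compute (5/13).
Reciprocity: 5 ≡ 1 and 13 ≡ 1 (mod 4), so (5/13) = +(13/5).
Reduce top mod 5: now compute (3/5).
Reciprocity: 3 ≡ 3 and 5 ≡ 1 (mod 4), so (3/5) = +(5/3).
Reduce top mod 3: now compute (2/3).
Pull out 2: since 3 ≡ 3 (mod 8), (2/3) = -1.
Reached (1/3) = 1. Collecting the sign flips along the way, the symbol is +1.

1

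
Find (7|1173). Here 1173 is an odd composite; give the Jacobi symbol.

1

Reciprocity: 7 ≡ 3 and 1173 ≡ 1 (mod 4), so (7/1173) = +(1173/7).
Reduce top mod 7: now compute (4/7).
Pull out 2^2: since 7 ≡ 7 (mod 8), (2/7) = +1, so (2/7)^2 = +1.
Reached (1/7) = 1. Collecting the sign flips along the way, the symbol is +1.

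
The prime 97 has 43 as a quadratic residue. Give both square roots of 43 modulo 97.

97 ≡ 1 (mod 4), so we find a root by search.
Trying successive values, 25² = 625 ≡ 43 (mod 97). The other root is 97 − 25 = 72.

25, 72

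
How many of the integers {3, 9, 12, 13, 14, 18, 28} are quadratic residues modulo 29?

(3/29) = -1 → non-residue.
(9/29) = +1 → QR.
(12/29) = -1 → non-residue.
(13/29) = +1 → QR.
(14/29) = -1 → non-residue.
(18/29) = -1 → non-residue.
(28/29) = +1 → QR.
Total quadratic residues among the 7: 3.

3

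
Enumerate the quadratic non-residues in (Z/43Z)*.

Square k = 1,…,21 (k and 43−k give the same square):
1²=1, 2²=4, 3²=9, 4²=16, 5²=25, 6²=36, 7²≡6, 8²≡21, 9²≡38, 10²≡14, 11²≡35, 12²≡15, 13²≡40, 14²≡24, 15²≡10, 16²≡41, 17²≡31, 18²≡23, 19²≡17, 20²≡13, 21²≡11 (mod 43).
The residues are {1, 4, 6, 9, 10, 11, 13, 14, 15, 16, 17, 21, 23, 24, 25, 31, 35, 36, 38, 40, 41}; the non-residues are the remaining 21 nonzero classes.

2,3,5,7,8,12,18,19,20,22,26,27,28,29,30,32,33,34,37,39,42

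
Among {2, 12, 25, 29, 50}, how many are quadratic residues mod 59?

3

(2/59) = -1 → non-residue.
(12/59) = +1 → QR.
(25/59) = +1 → QR.
(29/59) = +1 → QR.
(50/59) = -1 → non-residue.
Total quadratic residues among the 5: 3.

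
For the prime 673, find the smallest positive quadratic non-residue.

5

(2/673) = +1, so 2 is a residue.
(3/673) = +1, so 3 is a residue.
(4/673) = +1, so 4 is a residue.
(5/673) = −1, so 5 is the smallest positive non-residue mod 673.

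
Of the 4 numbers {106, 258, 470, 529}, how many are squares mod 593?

(106/593) = +1 → QR.
(258/593) = +1 → QR.
(470/593) = +1 → QR.
(529/593) = +1 → QR.
Total quadratic residues among the 4: 4.

4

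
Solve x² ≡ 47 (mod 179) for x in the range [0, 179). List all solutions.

Since 179 ≡ 3 (mod 4), a square root of 47 is 47^((179+1)/4) = 47^45 mod 179.
Repeated squaring: 47^2≡61, 47^4≡141, 47^8≡12, 47^16≡144, 47^32≡151 (mod 179).
47^45 = 47^(32+8+4+1) ≡ 88 (mod 179).
Check: 88² = 7744 ≡ 47 (mod 179). The two roots are 88 and 91.

88, 91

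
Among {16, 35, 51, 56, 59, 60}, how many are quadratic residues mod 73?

2

(16/73) = +1 → QR.
(35/73) = +1 → QR.
(51/73) = -1 → non-residue.
(56/73) = -1 → non-residue.
(59/73) = -1 → non-residue.
(60/73) = -1 → non-residue.
Total quadratic residues among the 6: 2.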